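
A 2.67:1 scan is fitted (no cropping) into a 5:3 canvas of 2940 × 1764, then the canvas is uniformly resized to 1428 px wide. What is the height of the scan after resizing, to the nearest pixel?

535 px

Fitted into 2940×1764, the scan spans the width; its height is 2940 / 2.670 ≈ 1101.12 px.
Resizing to 1428 px wide multiplies everything by 0.4857: 1101.12 → 534.83 px.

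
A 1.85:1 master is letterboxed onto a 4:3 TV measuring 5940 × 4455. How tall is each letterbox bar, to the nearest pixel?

622 px

1.85:1 is wider than 4:3, so it spans the full width.
That makes the image 3210.81 px tall (5940 / 1.850).
Leftover height: 4455 − 3210.81 = 1244.19 px → 622.09 each side.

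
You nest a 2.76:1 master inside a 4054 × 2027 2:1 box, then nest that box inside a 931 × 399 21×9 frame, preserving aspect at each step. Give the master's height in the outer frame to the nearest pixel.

2.76:1 in 4054×2027: fills the width, so the master is 4054.00 × 1468.84.
2:1 in 931×399: fills the height, so the intermediate becomes 798.00 × 399.00 — a scale of ×0.1968.
So the master's height is 1468.84 × 0.1968 ≈ 289.13.

289 px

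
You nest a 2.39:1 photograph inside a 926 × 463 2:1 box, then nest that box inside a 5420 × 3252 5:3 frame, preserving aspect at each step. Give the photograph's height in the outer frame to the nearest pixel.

Inside the 926×463 canvas the photograph is width-limited at 926.00 × 387.45.
The 2:1 canvas is width-limited in 5420×3252, giving 5420.00 × 2710.00; scale factor 5.8531.
So the photograph's height is 387.45 × 5.8531 ≈ 2267.78.

2268 px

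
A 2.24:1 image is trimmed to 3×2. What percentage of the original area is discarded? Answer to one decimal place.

33.0%

3×2 is narrower than 2.24:1, so the crop keeps the full height and trims the width.
(1.500)/(2.240) ≈ 0.670 of the area survives, leaving 33.04% discarded.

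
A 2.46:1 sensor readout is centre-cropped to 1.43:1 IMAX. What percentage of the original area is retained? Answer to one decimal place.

58.1%

1.43:1 IMAX is narrower than 2.46:1, so the crop keeps the full height and trims the width.
(1.430)/(2.460) ≈ 0.581 of the area survives.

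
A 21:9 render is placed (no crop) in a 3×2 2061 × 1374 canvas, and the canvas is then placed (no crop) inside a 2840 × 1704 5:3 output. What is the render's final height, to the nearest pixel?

1095 px

21:9 in 2061×1374: fills the width, so the render is 2061.00 × 883.29.
Second fit — the 3×2 canvas into 2840×1704 spans the height: 2556.00 × 1704.00 (×1.2402 from 2061×1374).
Applying the same ×1.2402: 883.29 → 1095.43.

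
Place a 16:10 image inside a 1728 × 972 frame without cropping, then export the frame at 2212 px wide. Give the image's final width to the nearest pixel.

At 1728×972 the image is height-limited, so width = 972 × 16/10 ≈ 1555.20 px.
The frame scales by 2212/1728 = 1.2801; 1555.20 × 1.2801 ≈ 1990.80 px.

1991 px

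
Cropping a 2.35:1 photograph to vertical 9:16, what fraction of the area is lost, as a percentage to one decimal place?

The height stays; only width is cut (since vertical 9:16 is narrower than 2.35:1).
(0.562)/(2.350) ≈ 0.239 of the area survives, leaving 76.06% discarded.

76.1%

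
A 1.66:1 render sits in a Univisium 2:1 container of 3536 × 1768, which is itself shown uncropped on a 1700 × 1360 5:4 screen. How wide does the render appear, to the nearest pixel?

1.66:1 in 3536×1768: fills the height, so the render is 2934.88 × 1768.00.
Second fit — the Univisium 2:1 canvas into 1700×1360 spans the width: 1700.00 × 850.00 (×0.4808 from 3536×1768).
Applying the same ×0.4808: 2934.88 → 1411.00.

1411 px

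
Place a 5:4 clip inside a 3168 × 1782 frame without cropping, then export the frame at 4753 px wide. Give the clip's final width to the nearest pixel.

At 3168×1782 the clip is height-limited, so width = 1782 × 5/4 ≈ 2227.50 px.
Resizing to 4753 px wide multiplies everything by 1.5003: 2227.50 → 3341.95 px.

3342 px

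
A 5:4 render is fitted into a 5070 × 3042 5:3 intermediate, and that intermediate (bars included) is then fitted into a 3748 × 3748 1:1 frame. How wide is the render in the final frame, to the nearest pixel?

First fit — 5:4 into 5070×3042 spans the height: 3802.50 × 3042.00.
Second fit — the 5:3 canvas into 3748×3748 spans the width: 3748.00 × 2248.80 (×0.7393 from 5070×3042).
So the render's width is 3802.50 × 0.7393 ≈ 2811.00.

2811 px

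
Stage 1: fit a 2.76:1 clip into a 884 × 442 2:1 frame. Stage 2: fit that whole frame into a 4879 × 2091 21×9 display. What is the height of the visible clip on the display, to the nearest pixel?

1515 px

Inside the 884×442 canvas the clip is width-limited at 884.00 × 320.29.
The 2:1 canvas is height-limited in 4879×2091, giving 4182.00 × 2091.00; scale factor 4.7308.
The clip scales with it: height 320.29 × 4.7308 ≈ 1515.22.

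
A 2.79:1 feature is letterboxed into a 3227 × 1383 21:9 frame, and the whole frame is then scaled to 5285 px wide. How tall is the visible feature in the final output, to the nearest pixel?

1894 px

In the 3227×1383 frame the feature fills the width: height = 3227 / 2.790 ≈ 1156.63 px.
The frame scales by 5285/3227 = 1.6377; 1156.63 × 1.6377 ≈ 1894.27 px.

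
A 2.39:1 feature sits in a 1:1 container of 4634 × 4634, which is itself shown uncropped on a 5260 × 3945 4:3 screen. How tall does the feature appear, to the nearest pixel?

1651 px

Inside the 4634×4634 canvas the feature is width-limited at 4634.00 × 1938.91.
The 1:1 canvas is height-limited in 5260×3945, giving 3945.00 × 3945.00; scale factor 0.8513.
So the feature's height is 1938.91 × 0.8513 ≈ 1650.63.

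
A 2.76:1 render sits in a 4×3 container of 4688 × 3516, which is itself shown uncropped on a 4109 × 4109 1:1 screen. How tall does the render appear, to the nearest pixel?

1489 px

First fit — 2.76:1 into 4688×3516 spans the width: 4688.00 × 1698.55.
4×3 in 4109×4109: fills the width, so the intermediate becomes 4109.00 × 3081.75 — a scale of ×0.8765.
Applying the same ×0.8765: 1698.55 → 1488.77.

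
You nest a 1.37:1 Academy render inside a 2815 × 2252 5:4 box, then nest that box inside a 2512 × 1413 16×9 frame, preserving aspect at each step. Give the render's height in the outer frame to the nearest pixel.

First fit — 1.37:1 Academy into 2815×2252 spans the width: 2815.00 × 2054.74.
5:4 in 2512×1413: fills the height, so the intermediate becomes 1766.25 × 1413.00 — a scale of ×0.6274.
Applying the same ×0.6274: 2054.74 → 1289.23.

1289 px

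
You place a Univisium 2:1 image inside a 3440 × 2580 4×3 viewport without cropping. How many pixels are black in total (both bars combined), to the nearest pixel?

2958400 pixels

Since 2.000 > 1.333, the image is width-limited.
Content height = 3440 × 1/2 ≈ 1720.0000 px.
2580 − 1720.0000 = 860.0000 px of bars.
That's 860.0000 × 3440 ≈ 2958400 black pixels.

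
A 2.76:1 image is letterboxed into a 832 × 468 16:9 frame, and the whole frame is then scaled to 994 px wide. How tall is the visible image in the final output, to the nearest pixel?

At 832×468 the image is width-limited, so height = 832 / 2.760 ≈ 301.45 px.
Scaling 832 → 994 is ×1.1947, so the height becomes 301.45 × 1.1947 ≈ 360.14 px.

360 px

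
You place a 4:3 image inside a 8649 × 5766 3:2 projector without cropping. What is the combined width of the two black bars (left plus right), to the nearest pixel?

961 px

4:3 (1.333) < 3:2 (1.500), so the image fills the height.
The image is 5766 × 4/3 ≈ 7688.00 px wide.
Leftover width: 8649 − 7688.00 = 961.00 px.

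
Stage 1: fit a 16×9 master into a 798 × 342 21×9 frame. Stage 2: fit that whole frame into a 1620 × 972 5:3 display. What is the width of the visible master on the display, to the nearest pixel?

1234 px

First fit — 16×9 into 798×342 spans the height: 608.00 × 342.00.
21×9 in 1620×972: fills the width, so the intermediate becomes 1620.00 × 694.29 — a scale of ×2.0301.
So the master's width is 608.00 × 2.0301 ≈ 1234.29.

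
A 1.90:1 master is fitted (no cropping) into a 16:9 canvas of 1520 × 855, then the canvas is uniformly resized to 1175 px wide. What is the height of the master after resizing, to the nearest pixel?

618 px

Fitted into 1520×855, the master spans the width; its height is 1520 / 1.900 ≈ 800.00 px.
Scaling 1520 → 1175 is ×0.7730, so the height becomes 800.00 × 0.7730 ≈ 618.42 px.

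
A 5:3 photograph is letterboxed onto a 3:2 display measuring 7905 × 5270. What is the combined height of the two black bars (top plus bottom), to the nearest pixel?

527 px

Since 1.667 > 1.500, the photograph is width-limited.
The photograph is 7905 × 3/5 ≈ 4743.00 px tall.
Black = 5270 − 4743.00 = 527.00 px.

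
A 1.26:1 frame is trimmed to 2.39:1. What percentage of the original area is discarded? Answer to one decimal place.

47.3%

Going from 1.26:1 to 2.39:1 means cutting height while keeping width.
Area ratio = (1.260)/(2.390) = 52.72%; the remaining 47.28% is cropped out.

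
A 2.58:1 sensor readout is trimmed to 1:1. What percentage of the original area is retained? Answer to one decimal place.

Going from 2.58:1 to 1:1 means cutting width while keeping height.
(1.000)/(2.580) ≈ 0.388 of the area survives.

38.8%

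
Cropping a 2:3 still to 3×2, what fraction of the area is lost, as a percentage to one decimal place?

55.6%

Going from 2:3 to 3×2 means cutting height while keeping width.
Area ratio = (0.667)/(1.500) = 44.44%; the remaining 55.56% is cropped out.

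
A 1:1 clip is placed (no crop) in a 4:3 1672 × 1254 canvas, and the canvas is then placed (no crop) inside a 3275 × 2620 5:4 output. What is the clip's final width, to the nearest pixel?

2456 px

1:1 in 1672×1254: fills the height, so the clip is 1254.00 × 1254.00.
4:3 in 3275×2620: fills the width, so the intermediate becomes 3275.00 × 2456.25 — a scale of ×1.9587.
So the clip's width is 1254.00 × 1.9587 ≈ 2456.25.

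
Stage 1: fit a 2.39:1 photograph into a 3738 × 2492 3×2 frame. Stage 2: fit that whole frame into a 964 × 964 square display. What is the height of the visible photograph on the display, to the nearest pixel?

403 px

Inside the 3738×2492 canvas the photograph is width-limited at 3738.00 × 1564.02.
The 3×2 canvas is width-limited in 964×964, giving 964.00 × 642.67; scale factor 0.2579.
So the photograph's height is 1564.02 × 0.2579 ≈ 403.35.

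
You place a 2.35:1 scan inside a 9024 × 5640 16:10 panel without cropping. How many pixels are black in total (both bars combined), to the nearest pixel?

16243200 pixels

2.35:1 (2.350) > 16:10 (1.600), so the scan fills the width.
Content height = 9024 / 2.350 ≈ 3840.0000 px.
Leftover height: 5640 − 3840.0000 = 1800.0000 px.
That's 1800.0000 × 9024 ≈ 16243200 black pixels.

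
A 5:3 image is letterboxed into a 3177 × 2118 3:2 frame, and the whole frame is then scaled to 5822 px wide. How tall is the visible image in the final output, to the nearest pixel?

Fitted into 3177×2118, the image spans the width; its height is 3177 × 3/5 ≈ 1906.20 px.
Scaling 3177 → 5822 is ×1.8325, so the height becomes 1906.20 × 1.8325 ≈ 3493.20 px.

3493 px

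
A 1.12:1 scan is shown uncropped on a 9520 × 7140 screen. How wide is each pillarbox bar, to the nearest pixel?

762 px

Since 1.120 < 1.333, the scan is height-limited.
The scan is 7140 × 1.120 ≈ 7996.80 px wide.
Black = 9520 − 7996.80 = 1523.20 px, or 761.60 per bar.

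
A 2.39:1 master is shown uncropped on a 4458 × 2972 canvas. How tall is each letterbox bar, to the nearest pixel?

2.39:1 (2.390) > 3×2 (1.500), so the master fills the width.
That makes the image 1865.27 px tall (4458 / 2.390).
Black = 2972 − 1865.27 = 1106.73 px, or 553.36 per bar.

553 px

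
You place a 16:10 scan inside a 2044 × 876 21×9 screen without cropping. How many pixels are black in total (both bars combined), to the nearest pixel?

562742 pixels

Since 1.600 < 2.333, the scan is height-limited.
Content width = 876 × 16/10 ≈ 1401.6000 px.
Leftover width: 2044 − 1401.6000 = 642.4000 px.
Bar area = 642.4000 × 876 ≈ 562742 px.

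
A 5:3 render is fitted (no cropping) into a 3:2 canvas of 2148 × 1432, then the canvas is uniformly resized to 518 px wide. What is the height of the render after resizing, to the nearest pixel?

311 px

In the 2148×1432 frame the render fills the width: height = 2148 × 3/5 ≈ 1288.80 px.
Resizing to 518 px wide multiplies everything by 0.2412: 1288.80 → 310.80 px.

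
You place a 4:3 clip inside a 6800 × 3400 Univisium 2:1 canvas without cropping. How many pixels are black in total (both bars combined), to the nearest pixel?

7706667 pixels

4:3 (1.333) < Univisium 2:1 (2.000), so the clip fills the height.
The clip is 3400 × 4/3 ≈ 4533.3333 px wide.
6800 − 4533.3333 = 2266.6667 px of bars.
Bar area = 2266.6667 × 3400 ≈ 7706667 px.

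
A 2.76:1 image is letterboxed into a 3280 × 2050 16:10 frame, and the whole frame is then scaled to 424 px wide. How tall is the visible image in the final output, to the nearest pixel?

154 px

At 3280×2050 the image is width-limited, so height = 3280 / 2.760 ≈ 1188.41 px.
Resizing to 424 px wide multiplies everything by 0.1293: 1188.41 → 153.62 px.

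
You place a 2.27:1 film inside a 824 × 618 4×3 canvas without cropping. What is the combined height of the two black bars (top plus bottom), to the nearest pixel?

255 px

Since 2.270 > 1.333, the film is width-limited.
The film is 824 / 2.270 ≈ 363.00 px tall.
Black = 618 − 363.00 = 255.00 px.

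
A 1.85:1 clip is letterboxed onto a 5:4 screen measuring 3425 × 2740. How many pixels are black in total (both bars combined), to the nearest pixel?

Since 1.850 > 1.250, the clip is width-limited.
Content height = 3425 / 1.850 ≈ 1851.3514 px.
Leftover height: 2740 − 1851.3514 = 888.6486 px.
Bar area = 888.6486 × 3425 ≈ 3043622 px.

3043622 pixels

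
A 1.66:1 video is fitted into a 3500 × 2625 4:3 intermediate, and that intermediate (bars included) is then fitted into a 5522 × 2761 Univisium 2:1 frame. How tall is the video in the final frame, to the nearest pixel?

2218 px

1.66:1 in 3500×2625: fills the width, so the video is 3500.00 × 2108.43.
Second fit — the 4:3 canvas into 5522×2761 spans the height: 3681.33 × 2761.00 (×1.0518 from 3500×2625).
Applying the same ×1.0518: 2108.43 → 2217.67.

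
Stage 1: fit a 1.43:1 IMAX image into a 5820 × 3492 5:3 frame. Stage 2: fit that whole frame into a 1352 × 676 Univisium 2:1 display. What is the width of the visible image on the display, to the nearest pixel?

1.43:1 IMAX in 5820×3492: fills the height, so the image is 4993.56 × 3492.00.
Second fit — the 5:3 canvas into 1352×676 spans the height: 1126.67 × 676.00 (×0.1936 from 5820×3492).
The image scales with it: width 4993.56 × 0.1936 ≈ 966.68.

967 px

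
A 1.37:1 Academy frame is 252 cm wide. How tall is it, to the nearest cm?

184 cm

At 1.37:1 Academy, 252 / 1.370 ≈ 183.94.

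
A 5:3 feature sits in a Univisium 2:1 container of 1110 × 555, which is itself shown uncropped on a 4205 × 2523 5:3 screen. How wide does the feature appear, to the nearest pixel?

5:3 in 1110×555: fills the height, so the feature is 925.00 × 555.00.
The Univisium 2:1 canvas is width-limited in 4205×2523, giving 4205.00 × 2102.50; scale factor 3.7883.
The feature scales with it: width 925.00 × 3.7883 ≈ 3504.17.

3504 px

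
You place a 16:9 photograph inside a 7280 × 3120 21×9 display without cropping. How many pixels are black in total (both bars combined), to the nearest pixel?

5408000 pixels

Since 1.778 < 2.333, the photograph is height-limited.
The photograph is 3120 × 16/9 ≈ 5546.6667 px wide.
Leftover width: 7280 − 5546.6667 = 1733.3333 px.
Across the 3120-px span: 1733.3333 × 3120 ≈ 5408000 px.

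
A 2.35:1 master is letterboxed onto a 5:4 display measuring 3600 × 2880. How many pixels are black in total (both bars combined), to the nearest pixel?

4853106 pixels

2.35:1 is wider than 5:4, so it spans the full width.
Content height = 3600 / 2.350 ≈ 1531.9149 px.
Black = 2880 − 1531.9149 = 1348.0851 px.
That's 1348.0851 × 3600 ≈ 4853106 black pixels.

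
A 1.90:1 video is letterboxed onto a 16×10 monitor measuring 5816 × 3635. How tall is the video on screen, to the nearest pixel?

3061 px

1.90:1 is wider than 16×10, so it spans the full width.
The video is 5816 / 1.900 ≈ 3061.05 px tall.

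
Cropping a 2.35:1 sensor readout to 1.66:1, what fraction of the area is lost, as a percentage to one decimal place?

The height stays; only width is cut (since 1.66:1 is narrower than 2.35:1).
Area ratio = (1.660)/(2.350) = 70.64%; the remaining 29.36% is cropped out.

29.4%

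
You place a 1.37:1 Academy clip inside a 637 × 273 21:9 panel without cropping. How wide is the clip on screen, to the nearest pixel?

Since 1.370 < 2.333, the clip is height-limited.
The clip is 273 × 1.370 ≈ 374.01 px wide.

374 px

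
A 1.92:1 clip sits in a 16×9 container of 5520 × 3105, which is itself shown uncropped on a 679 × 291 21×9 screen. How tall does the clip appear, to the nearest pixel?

269 px

First fit — 1.92:1 into 5520×3105 spans the width: 5520.00 × 2875.00.
16×9 in 679×291: fills the height, so the intermediate becomes 517.33 × 291.00 — a scale of ×0.0937.
Applying the same ×0.0937: 2875.00 → 269.44.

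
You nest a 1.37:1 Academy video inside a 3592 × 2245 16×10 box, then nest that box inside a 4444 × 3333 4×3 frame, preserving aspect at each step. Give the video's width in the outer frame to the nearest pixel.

3805 px

Inside the 3592×2245 canvas the video is height-limited at 3075.65 × 2245.00.
16×10 in 4444×3333: fills the width, so the intermediate becomes 4444.00 × 2777.50 — a scale of ×1.2372.
The video scales with it: width 3075.65 × 1.2372 ≈ 3805.18.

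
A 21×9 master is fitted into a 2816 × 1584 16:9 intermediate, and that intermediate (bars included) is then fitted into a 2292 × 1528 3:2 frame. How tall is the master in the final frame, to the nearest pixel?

982 px

First fit — 21×9 into 2816×1584 spans the width: 2816.00 × 1206.86.
Second fit — the 16:9 canvas into 2292×1528 spans the width: 2292.00 × 1289.25 (×0.8139 from 2816×1584).
The master scales with it: height 1206.86 × 0.8139 ≈ 982.29.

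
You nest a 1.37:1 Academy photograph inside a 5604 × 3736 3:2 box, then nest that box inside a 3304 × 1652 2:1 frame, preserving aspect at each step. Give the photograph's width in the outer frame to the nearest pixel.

2263 px

Inside the 5604×3736 canvas the photograph is height-limited at 5118.32 × 3736.00.
3:2 in 3304×1652: fills the height, so the intermediate becomes 2478.00 × 1652.00 — a scale of ×0.4422.
So the photograph's width is 5118.32 × 0.4422 ≈ 2263.24.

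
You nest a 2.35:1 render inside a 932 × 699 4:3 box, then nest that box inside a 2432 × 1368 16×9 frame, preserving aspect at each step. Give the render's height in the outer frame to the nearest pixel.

Inside the 932×699 canvas the render is width-limited at 932.00 × 396.60.
4:3 in 2432×1368: fills the height, so the intermediate becomes 1824.00 × 1368.00 — a scale of ×1.9571.
The render scales with it: height 396.60 × 1.9571 ≈ 776.17.

776 px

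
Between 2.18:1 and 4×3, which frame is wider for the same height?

2.18 and 4×3 = 1.333; 2.18 > 1.333.

2.18:1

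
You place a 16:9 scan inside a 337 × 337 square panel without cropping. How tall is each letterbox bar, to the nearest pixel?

Since 1.778 > 1.000, the scan is width-limited.
Content height = 337 × 9/16 ≈ 189.56 px.
Black = 337 − 189.56 = 147.44 px, or 73.72 per bar.

74 px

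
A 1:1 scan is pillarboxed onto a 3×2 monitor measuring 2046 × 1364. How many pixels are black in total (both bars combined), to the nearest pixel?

Since 1.000 < 1.500, the scan is height-limited.
That makes the image 1364.0000 px wide (1364 × 1/1).
Black = 2046 − 1364.0000 = 682.0000 px.
Across the 1364-px span: 682.0000 × 1364 ≈ 930248 px.

930248 pixels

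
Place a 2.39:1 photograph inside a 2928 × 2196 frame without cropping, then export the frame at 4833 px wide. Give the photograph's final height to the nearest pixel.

2022 px

At 2928×2196 the photograph is width-limited, so height = 2928 / 2.390 ≈ 1225.10 px.
Scaling 2928 → 4833 is ×1.6506, so the height becomes 1225.10 × 1.6506 ≈ 2022.18 px.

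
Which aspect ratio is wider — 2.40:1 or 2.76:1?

2.4 and 2.76; 2.76 > 2.4.

2.76:1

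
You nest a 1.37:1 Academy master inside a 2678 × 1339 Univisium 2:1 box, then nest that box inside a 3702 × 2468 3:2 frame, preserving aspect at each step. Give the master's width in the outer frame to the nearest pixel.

2536 px

1.37:1 Academy in 2678×1339: fills the height, so the master is 1834.43 × 1339.00.
Second fit — the Univisium 2:1 canvas into 3702×2468 spans the width: 3702.00 × 1851.00 (×1.3824 from 2678×1339).
The master scales with it: width 1834.43 × 1.3824 ≈ 2535.87.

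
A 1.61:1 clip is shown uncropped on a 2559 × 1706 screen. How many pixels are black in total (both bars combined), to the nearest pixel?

Since 1.610 > 1.500, the clip is width-limited.
The clip is 2559 / 1.610 ≈ 1589.4410 px tall.
Leftover height: 1706 − 1589.4410 = 116.5590 px.
Across the 2559-px span: 116.5590 × 2559 ≈ 298274 px.

298274 pixels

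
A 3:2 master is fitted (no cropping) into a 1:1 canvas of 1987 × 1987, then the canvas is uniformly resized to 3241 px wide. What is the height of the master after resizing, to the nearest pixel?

2161 px

Fitted into 1987×1987, the master spans the width; its height is 1987 × 2/3 ≈ 1324.67 px.
Scaling 1987 → 3241 is ×1.6311, so the height becomes 1324.67 × 1.6311 ≈ 2160.67 px.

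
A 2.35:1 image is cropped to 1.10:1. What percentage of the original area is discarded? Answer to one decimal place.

The height stays; only width is cut (since 1.10:1 is narrower than 2.35:1).
Area ratio = (1.100)/(2.350) = 46.81%; the remaining 53.19% is cropped out.

53.2%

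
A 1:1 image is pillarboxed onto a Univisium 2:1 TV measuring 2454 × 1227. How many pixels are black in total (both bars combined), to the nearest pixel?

1505529 pixels

1:1 (1.000) < Univisium 2:1 (2.000), so the image fills the height.
The image is 1227 × 1/1 ≈ 1227.0000 px wide.
Black = 2454 − 1227.0000 = 1227.0000 px.
Across the 1227-px span: 1227.0000 × 1227 ≈ 1505529 px.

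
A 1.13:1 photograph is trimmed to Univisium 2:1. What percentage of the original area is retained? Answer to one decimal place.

Going from 1.13:1 to Univisium 2:1 means cutting height while keeping width.
Fraction kept = (1.130)/(2.000) ≈ 56.50%.

56.5%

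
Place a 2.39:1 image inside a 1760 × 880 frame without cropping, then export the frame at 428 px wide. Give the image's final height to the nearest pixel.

At 1760×880 the image is width-limited, so height = 1760 / 2.390 ≈ 736.40 px.
Scaling 1760 → 428 is ×0.2432, so the height becomes 736.40 × 0.2432 ≈ 179.08 px.

179 px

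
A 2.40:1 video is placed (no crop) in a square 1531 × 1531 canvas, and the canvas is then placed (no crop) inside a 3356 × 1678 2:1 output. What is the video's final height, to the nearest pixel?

First fit — 2.40:1 into 1531×1531 spans the width: 1531.00 × 637.92.
The square canvas is height-limited in 3356×1678, giving 1678.00 × 1678.00; scale factor 1.0960.
The video scales with it: height 637.92 × 1.0960 ≈ 699.17.

699 px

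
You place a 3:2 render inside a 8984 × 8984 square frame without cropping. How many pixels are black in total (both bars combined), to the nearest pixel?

26904085 pixels

Since 1.500 > 1.000, the render is width-limited.
Content height = 8984 × 2/3 ≈ 5989.3333 px.
Leftover height: 8984 − 5989.3333 = 2994.6667 px.
Bar area = 2994.6667 × 8984 ≈ 26904085 px.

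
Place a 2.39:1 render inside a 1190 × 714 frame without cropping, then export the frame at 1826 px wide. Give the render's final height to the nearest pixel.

764 px

At 1190×714 the render is width-limited, so height = 1190 / 2.390 ≈ 497.91 px.
Resizing to 1826 px wide multiplies everything by 1.5345: 497.91 → 764.02 px.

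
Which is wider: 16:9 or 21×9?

16:9 = 1.778 and 21×9 = 2.333; 2.333 > 1.778.

21×9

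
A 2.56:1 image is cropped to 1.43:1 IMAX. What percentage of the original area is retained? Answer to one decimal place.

Going from 2.56:1 to 1.43:1 IMAX means cutting width while keeping height.
(1.430)/(2.560) ≈ 0.559 of the area survives.

55.9%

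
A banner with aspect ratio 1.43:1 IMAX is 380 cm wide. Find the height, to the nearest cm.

At 1.43:1 IMAX, 380 / 1.430 ≈ 265.73.

266 cm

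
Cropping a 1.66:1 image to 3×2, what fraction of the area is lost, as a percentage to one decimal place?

9.6%

The height stays; only width is cut (since 3×2 is narrower than 1.66:1).
Fraction kept = (1.500)/(1.660) ≈ 90.36%, so 9.64% is lost.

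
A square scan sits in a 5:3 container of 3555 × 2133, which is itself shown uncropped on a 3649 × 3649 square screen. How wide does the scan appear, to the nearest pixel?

Inside the 3555×2133 canvas the scan is height-limited at 2133.00 × 2133.00.
5:3 in 3649×3649: fills the width, so the intermediate becomes 3649.00 × 2189.40 — a scale of ×1.0264.
The scan scales with it: width 2133.00 × 1.0264 ≈ 2189.40.

2189 px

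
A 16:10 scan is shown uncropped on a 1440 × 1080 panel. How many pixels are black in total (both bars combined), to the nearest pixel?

259200 pixels

16:10 (1.600) > 4×3 (1.333), so the scan fills the width.
That makes the image 900.0000 px tall (1440 × 10/16).
1080 − 900.0000 = 180.0000 px of bars.
Bar area = 180.0000 × 1440 ≈ 259200 px.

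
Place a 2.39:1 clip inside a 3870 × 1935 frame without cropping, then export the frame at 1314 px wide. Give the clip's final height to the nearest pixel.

550 px

In the 3870×1935 frame the clip fills the width: height = 3870 / 2.390 ≈ 1619.25 px.
Scaling 3870 → 1314 is ×0.3395, so the height becomes 1619.25 × 0.3395 ≈ 549.79 px.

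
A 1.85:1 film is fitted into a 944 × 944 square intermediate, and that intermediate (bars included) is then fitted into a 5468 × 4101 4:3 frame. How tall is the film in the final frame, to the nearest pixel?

2217 px

First fit — 1.85:1 into 944×944 spans the width: 944.00 × 510.27.
Second fit — the square canvas into 5468×4101 spans the height: 4101.00 × 4101.00 (×4.3443 from 944×944).
The film scales with it: height 510.27 × 4.3443 ≈ 2216.76.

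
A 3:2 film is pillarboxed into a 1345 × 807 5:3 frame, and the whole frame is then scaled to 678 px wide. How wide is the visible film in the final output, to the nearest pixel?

610 px

Fitted into 1345×807, the film spans the height; its width is 807 × 3/2 ≈ 1210.50 px.
The frame scales by 678/1345 = 0.5041; 1210.50 × 0.5041 ≈ 610.20 px.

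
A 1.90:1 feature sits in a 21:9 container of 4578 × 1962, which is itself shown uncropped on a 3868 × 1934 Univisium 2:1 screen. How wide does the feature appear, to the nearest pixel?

1.90:1 in 4578×1962: fills the height, so the feature is 3727.80 × 1962.00.
Second fit — the 21:9 canvas into 3868×1934 spans the width: 3868.00 × 1657.71 (×0.8449 from 4578×1962).
Applying the same ×0.8449: 3727.80 → 3149.66.

3150 px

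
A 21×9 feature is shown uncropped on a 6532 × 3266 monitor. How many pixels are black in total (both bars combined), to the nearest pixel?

21×9 is wider than Univisium 2:1, so it spans the full width.
The feature is 6532 × 9/21 ≈ 2799.4286 px tall.
3266 − 2799.4286 = 466.5714 px of bars.
That's 466.5714 × 6532 ≈ 3047645 black pixels.

3047645 pixels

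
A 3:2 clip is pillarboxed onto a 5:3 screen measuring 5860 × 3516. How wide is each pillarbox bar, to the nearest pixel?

3:2 (1.500) < 5:3 (1.667), so the clip fills the height.
That makes the image 5274.00 px wide (3516 × 3/2).
Leftover width: 5860 − 5274.00 = 586.00 px → 293.00 each side.

293 px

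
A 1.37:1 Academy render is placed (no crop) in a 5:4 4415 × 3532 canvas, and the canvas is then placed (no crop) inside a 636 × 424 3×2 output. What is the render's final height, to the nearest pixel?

1.37:1 Academy in 4415×3532: fills the width, so the render is 4415.00 × 3222.63.
5:4 in 636×424: fills the height, so the intermediate becomes 530.00 × 424.00 — a scale of ×0.1200.
The render scales with it: height 3222.63 × 0.1200 ≈ 386.86.

387 px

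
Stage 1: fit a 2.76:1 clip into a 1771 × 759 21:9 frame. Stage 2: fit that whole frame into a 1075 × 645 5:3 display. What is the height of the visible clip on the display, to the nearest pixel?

389 px

First fit — 2.76:1 into 1771×759 spans the width: 1771.00 × 641.67.
The 21:9 canvas is width-limited in 1075×645, giving 1075.00 × 460.71; scale factor 0.6070.
The clip scales with it: height 641.67 × 0.6070 ≈ 389.49.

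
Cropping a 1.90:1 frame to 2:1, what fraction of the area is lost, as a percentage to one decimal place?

2:1 is wider than 1.90:1, so the crop keeps the full width and trims the height.
Fraction kept = (1.900)/(2.000) ≈ 95.00%, so 5.00% is lost.

5.0%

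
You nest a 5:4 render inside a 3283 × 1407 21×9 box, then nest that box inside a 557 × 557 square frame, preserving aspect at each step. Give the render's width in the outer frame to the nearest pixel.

Inside the 3283×1407 canvas the render is height-limited at 1758.75 × 1407.00.
The 21×9 canvas is width-limited in 557×557, giving 557.00 × 238.71; scale factor 0.1697.
So the render's width is 1758.75 × 0.1697 ≈ 298.39.

298 px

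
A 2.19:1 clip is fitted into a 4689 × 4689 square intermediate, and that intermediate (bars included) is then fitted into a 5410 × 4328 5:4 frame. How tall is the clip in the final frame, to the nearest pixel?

First fit — 2.19:1 into 4689×4689 spans the width: 4689.00 × 2141.10.
Second fit — the square canvas into 5410×4328 spans the height: 4328.00 × 4328.00 (×0.9230 from 4689×4689).
Applying the same ×0.9230: 2141.10 → 1976.26.

1976 px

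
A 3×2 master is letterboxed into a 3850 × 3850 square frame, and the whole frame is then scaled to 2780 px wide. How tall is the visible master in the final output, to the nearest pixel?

1853 px

At 3850×3850 the master is width-limited, so height = 3850 × 2/3 ≈ 2566.67 px.
Scaling 3850 → 2780 is ×0.7221, so the height becomes 2566.67 × 0.7221 ≈ 1853.33 px.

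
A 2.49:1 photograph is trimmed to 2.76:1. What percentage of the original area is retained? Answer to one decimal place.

The width stays; only height is cut (since 2.76:1 is wider than 2.49:1).
Area ratio = (2.490)/(2.760) = 90.22% retained.

90.2%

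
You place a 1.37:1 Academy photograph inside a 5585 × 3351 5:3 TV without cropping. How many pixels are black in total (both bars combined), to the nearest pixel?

1.37:1 Academy is narrower than 5:3, so it spans the full height.
That makes the image 4590.8700 px wide (3351 × 1.370).
5585 − 4590.8700 = 994.1300 px of bars.
Bar area = 994.1300 × 3351 ≈ 3331330 px.

3331330 pixels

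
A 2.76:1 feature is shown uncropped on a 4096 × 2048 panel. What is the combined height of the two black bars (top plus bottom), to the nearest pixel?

564 px

2.76:1 is wider than Univisium 2:1, so it spans the full width.
Content height = 4096 / 2.760 ≈ 1484.06 px.
Leftover height: 2048 − 1484.06 = 563.94 px.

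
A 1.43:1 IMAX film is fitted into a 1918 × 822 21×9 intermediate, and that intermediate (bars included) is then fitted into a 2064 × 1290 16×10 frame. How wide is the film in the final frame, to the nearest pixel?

1265 px

Inside the 1918×822 canvas the film is height-limited at 1175.46 × 822.00.
21×9 in 2064×1290: fills the width, so the intermediate becomes 2064.00 × 884.57 — a scale of ×1.0761.
The film scales with it: width 1175.46 × 1.0761 ≈ 1264.94.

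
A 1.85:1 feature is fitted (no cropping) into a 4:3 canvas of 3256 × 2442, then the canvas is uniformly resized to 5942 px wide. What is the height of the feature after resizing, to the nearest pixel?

3212 px

At 3256×2442 the feature is width-limited, so height = 3256 / 1.850 ≈ 1760.00 px.
The frame scales by 5942/3256 = 1.8249; 1760.00 × 1.8249 ≈ 3211.89 px.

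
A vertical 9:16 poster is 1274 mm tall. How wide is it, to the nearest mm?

Width = 1274 × 9/16 = 716.62.

717 mm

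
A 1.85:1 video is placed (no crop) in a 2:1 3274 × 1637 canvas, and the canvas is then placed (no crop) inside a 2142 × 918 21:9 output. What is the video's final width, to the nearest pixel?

First fit — 1.85:1 into 3274×1637 spans the height: 3028.45 × 1637.00.
Second fit — the 2:1 canvas into 2142×918 spans the height: 1836.00 × 918.00 (×0.5608 from 3274×1637).
Applying the same ×0.5608: 3028.45 → 1698.30.

1698 px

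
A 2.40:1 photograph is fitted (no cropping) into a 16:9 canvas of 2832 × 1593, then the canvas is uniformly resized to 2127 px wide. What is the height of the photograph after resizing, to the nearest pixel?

886 px

At 2832×1593 the photograph is width-limited, so height = 2832 / 2.400 ≈ 1180.00 px.
The frame scales by 2127/2832 = 0.7511; 1180.00 × 0.7511 ≈ 886.25 px.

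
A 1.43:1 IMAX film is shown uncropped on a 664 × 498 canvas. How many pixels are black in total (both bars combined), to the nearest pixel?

Since 1.430 > 1.333, the film is width-limited.
That makes the image 464.3357 px tall (664 / 1.430).
Black = 498 − 464.3357 = 33.6643 px.
Across the 664-px span: 33.6643 × 664 ≈ 22353 px.

22353 pixels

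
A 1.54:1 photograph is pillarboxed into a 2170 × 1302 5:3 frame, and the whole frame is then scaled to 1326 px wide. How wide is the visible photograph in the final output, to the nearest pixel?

1225 px

Fitted into 2170×1302, the photograph spans the height; its width is 1302 × 1.540 ≈ 2005.08 px.
Scaling 2170 → 1326 is ×0.6111, so the width becomes 2005.08 × 0.6111 ≈ 1225.22 px.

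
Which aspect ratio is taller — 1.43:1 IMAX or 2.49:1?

1.43 and 2.49; 2.49 > 1.43. The smaller width-to-height ratio is the taller frame.

1.43:1 IMAX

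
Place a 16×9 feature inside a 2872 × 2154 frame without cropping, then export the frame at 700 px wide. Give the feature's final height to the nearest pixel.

394 px

At 2872×2154 the feature is width-limited, so height = 2872 × 9/16 ≈ 1615.50 px.
The frame scales by 700/2872 = 0.2437; 1615.50 × 0.2437 ≈ 393.75 px.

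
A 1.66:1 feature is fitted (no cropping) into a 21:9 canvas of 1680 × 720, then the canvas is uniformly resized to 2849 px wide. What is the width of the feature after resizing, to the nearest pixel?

Fitted into 1680×720, the feature spans the height; its width is 720 × 1.660 ≈ 1195.20 px.
Resizing to 2849 px wide multiplies everything by 1.6958: 1195.20 → 2026.86 px.

2027 px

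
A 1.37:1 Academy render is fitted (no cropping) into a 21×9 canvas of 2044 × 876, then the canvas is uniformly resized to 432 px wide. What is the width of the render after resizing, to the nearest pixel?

254 px

At 2044×876 the render is height-limited, so width = 876 × 1.370 ≈ 1200.12 px.
Resizing to 432 px wide multiplies everything by 0.2114: 1200.12 → 253.65 px.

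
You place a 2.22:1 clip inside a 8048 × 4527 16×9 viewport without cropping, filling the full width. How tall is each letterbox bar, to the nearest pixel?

Content height = 8048 / 2.220 ≈ 3625.23 px.
4527 − 3625.23 = 901.77 px of bars (450.89 each).

451 px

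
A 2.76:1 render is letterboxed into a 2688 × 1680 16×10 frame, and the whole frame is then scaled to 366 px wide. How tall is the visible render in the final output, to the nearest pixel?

At 2688×1680 the render is width-limited, so height = 2688 / 2.760 ≈ 973.91 px.
Scaling 2688 → 366 is ×0.1362, so the height becomes 973.91 × 0.1362 ≈ 132.61 px.

133 px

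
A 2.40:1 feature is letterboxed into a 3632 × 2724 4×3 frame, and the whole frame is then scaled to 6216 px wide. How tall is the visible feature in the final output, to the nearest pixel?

At 3632×2724 the feature is width-limited, so height = 3632 / 2.400 ≈ 1513.33 px.
Resizing to 6216 px wide multiplies everything by 1.7115: 1513.33 → 2590.00 px.

2590 px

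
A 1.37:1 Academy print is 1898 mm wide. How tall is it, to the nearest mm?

1385 mm

1898 / 1.370 = 1385.40.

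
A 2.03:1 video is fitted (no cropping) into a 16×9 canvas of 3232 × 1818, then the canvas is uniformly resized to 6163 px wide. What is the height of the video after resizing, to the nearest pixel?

In the 3232×1818 frame the video fills the width: height = 3232 / 2.030 ≈ 1592.12 px.
Resizing to 6163 px wide multiplies everything by 1.9069: 1592.12 → 3035.96 px.

3036 px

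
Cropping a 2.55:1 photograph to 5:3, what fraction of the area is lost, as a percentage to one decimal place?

34.6%

Going from 2.55:1 to 5:3 means cutting width while keeping height.
(1.667)/(2.550) ≈ 0.654 of the area survives, leaving 34.64% discarded.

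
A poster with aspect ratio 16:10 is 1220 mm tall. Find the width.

1952 mm

At 16:10, 1220·16/10 ≈ 1952.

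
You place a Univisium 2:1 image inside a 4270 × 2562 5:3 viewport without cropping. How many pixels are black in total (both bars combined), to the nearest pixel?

1823290 pixels

Univisium 2:1 (2.000) > 5:3 (1.667), so the image fills the width.
Content height = 4270 × 1/2 ≈ 2135.0000 px.
Black = 2562 − 2135.0000 = 427.0000 px.
That's 427.0000 × 4270 ≈ 1823290 black pixels.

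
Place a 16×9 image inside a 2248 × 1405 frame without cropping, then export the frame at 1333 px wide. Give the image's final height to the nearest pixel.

750 px

In the 2248×1405 frame the image fills the width: height = 2248 × 9/16 ≈ 1264.50 px.
The frame scales by 1333/2248 = 0.5930; 1264.50 × 0.5930 ≈ 749.81 px.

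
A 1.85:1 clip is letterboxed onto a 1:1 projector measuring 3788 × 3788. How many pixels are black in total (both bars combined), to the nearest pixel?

6592758 pixels

Since 1.850 > 1.000, the clip is width-limited.
Content height = 3788 / 1.850 ≈ 2047.5676 px.
Black = 3788 − 2047.5676 = 1740.4324 px.
That's 1740.4324 × 3788 ≈ 6592758 black pixels.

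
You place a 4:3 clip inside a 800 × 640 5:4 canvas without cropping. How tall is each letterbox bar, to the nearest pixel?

20 px

4:3 is wider than 5:4, so it spans the full width.
The clip is 800 × 3/4 ≈ 600.00 px tall.
Leftover height: 640 − 600.00 = 40.00 px → 20.00 each side.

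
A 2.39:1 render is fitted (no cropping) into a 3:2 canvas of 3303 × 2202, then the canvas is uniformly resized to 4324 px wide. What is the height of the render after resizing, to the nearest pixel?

1809 px

At 3303×2202 the render is width-limited, so height = 3303 / 2.390 ≈ 1382.01 px.
The frame scales by 4324/3303 = 1.3091; 1382.01 × 1.3091 ≈ 1809.21 px.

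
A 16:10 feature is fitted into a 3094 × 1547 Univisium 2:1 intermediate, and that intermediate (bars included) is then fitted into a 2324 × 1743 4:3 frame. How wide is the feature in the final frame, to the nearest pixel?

Inside the 3094×1547 canvas the feature is height-limited at 2475.20 × 1547.00.
Second fit — the Univisium 2:1 canvas into 2324×1743 spans the width: 2324.00 × 1162.00 (×0.7511 from 3094×1547).
Applying the same ×0.7511: 2475.20 → 1859.20.

1859 px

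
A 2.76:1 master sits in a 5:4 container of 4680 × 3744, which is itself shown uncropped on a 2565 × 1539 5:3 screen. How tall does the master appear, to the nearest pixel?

697 px

2.76:1 in 4680×3744: fills the width, so the master is 4680.00 × 1695.65.
The 5:4 canvas is height-limited in 2565×1539, giving 1923.75 × 1539.00; scale factor 0.4111.
The master scales with it: height 1695.65 × 0.4111 ≈ 697.01.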